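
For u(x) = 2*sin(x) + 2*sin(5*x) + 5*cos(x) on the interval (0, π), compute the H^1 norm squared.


||u||_{H^1(0,π)}^2 = 81*π

u'(x) = -5*sin(x) + 2*cos(x) + 10*cos(5*x).
Expand u² and (u')² and integrate term by term on (0, π), using: for integers n ≥ 1, ∫_0^π sin²(nx) dx = ∫_0^π cos²(nx) dx = π/2; for n ≠ n', ∫_0^π sin(nx)sin(n'x) dx = ∫_0^π cos(nx)cos(n'x) dx = 0; and by product-to-sum, ∫_0^π sin(nx)cos(n'x) dx = ½∫_0^π [sin((n+n')x) + sin((n−n')x)] dx, which is 0 when n+n' is even and 2n/(n²−n'²) when n+n' is odd (it need not vanish on (0, π)).
  u² squared terms: (2)²·∫sin(x)² dx = 4·π/2 = 2*π;  (2)²·∫sin(5x)² dx = 4·π/2 = 2*π;  (5)²·∫cos(x)² dx = 25·π/2 = 25*π/2.
  u² cross terms: 2·(2)·(2)·∫sin(x)·sin(5x) dx = 8·(0) = 0;  2·(2)·(5)·∫sin(x)·cos(x) dx = 20·(0) = 0;  2·(2)·(5)·∫sin(5x)·cos(x) dx = 20·(0) = 0.
  So ∫_0^π u² dx = 2*π + 2*π + 25*π/2 + 0 + 0 + 0 = 33*π/2.
  (u')² squared terms: (-5)²·∫sin(x)² dx = 25·π/2 = 25*π/2;  (2)²·∫cos(x)² dx = 4·π/2 = 2*π;  (10)²·∫cos(5x)² dx = 100·π/2 = 50*π.
  (u')² cross terms: 2·(-5)·(2)·∫sin(x)·cos(x) dx = -20·(0) = 0;  2·(-5)·(10)·∫sin(x)·cos(5x) dx = -100·(0) = 0;  2·(2)·(10)·∫cos(x)·cos(5x) dx = 40·(0) = 0.
  So ∫_0^π (u')² dx = 25*π/2 + 2*π + 50*π + 0 + 0 + 0 = 129*π/2.
||u||_{H^1}^2 = (33*π/2) + (129*π/2) = 81*π.


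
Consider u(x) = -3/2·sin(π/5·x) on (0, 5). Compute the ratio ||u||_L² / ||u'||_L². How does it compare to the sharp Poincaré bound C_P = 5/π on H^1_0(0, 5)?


||u||_L² / ||u'||_L² = 5/π = C_P.

u(x) = -3/2·sin(π/5·x), so u'(x) = -3*π*cos(π*x/5)/10.
Writing u(x) = A·sin(kπx/L) with A = -3/2 and k = 1, use ∫_0^L sin²(kπx/L) dx = L/2 and ∫_0^L cos²(kπx/L) dx = L/2.
u² = 9/4·sin²(π/5·x) and (u')² = 9*π^2/100·cos²(π/5·x), and each of sin², cos² integrates to L/2 = 5/2 over (0, 5).
∫_0^5 u² dx = 45/8, so ||u||_L² = 3*sqrt(10)/4.
∫_0^5 (u')² dx = 9*π^2/40, so ||u'||_L² = 3*sqrt(10)*π/20.
Ratio ||u||_L² / ||u'||_L² = 5/π.
Sharp Poincaré constant on H^1_0(0, 5) is C_P = L/π = 5/π, achieved by sin(π/5·x).
This is the k = 1 eigenfunction (up to amplitude), so the ratio equals the sharp Poincaré constant exactly.


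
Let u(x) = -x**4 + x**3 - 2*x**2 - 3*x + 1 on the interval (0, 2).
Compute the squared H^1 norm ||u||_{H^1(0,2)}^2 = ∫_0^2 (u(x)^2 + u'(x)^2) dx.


||u||_{H^1}^2 = 22456/45

The H^1 norm (squared) on an interval (0, L) is
  ||u||_{H^1}^2 = ∫_0^L u(x)^2 dx + ∫_0^L u'(x)^2 dx.
Compute u'(x) = -4*x**3 + 3*x**2 - 4*x - 3.
Then u(x)^2 = x**8 - 2*x**7 + 5*x**6 + 2*x**5 - 4*x**4 + 14*x**3 + 5*x**2 - 6*x + 1 and u'(x)^2 = 16*x**6 - 24*x**5 + 41*x**4 - 2*x**2 + 24*x + 9.
Integrate each monomial from 0 to 2 using ∫_0^2 c·x^n dx = c·2^(n+1)/(n+1):
  ∫_0^2 u(x)^2 dx = ∫_0^2 (x^8 - 2*x^7 + 5*x^6 + 2*x^5 - 4*x^4 + 14*x^3 + 5*x^2 - 6*x + 1) dx. Term by term:
    ∫_0^2 x^8 dx = 512/9;  ∫_0^2 -2*x^7 dx = -64;  ∫_0^2 5*x^6 dx = 640/7;
    ∫_0^2 2*x^5 dx = 64/3;  ∫_0^2 -4*x^4 dx = -128/5;  ∫_0^2 14*x^3 dx = 56;
    ∫_0^2 5*x^2 dx = 40/3;  ∫_0^2 -6*x dx = -12;  ∫_0^2 1 dx = 2.
  Sum: 512/9 − 64 + 640/7 + 64/3 − 128/5 + 56 + 40/3 − 12 + 2 = 43906/315.
  ∫_0^2 u'(x)^2 dx = ∫_0^2 (16*x^6 - 24*x^5 + 41*x^4 - 2*x^2 + 24*x + 9) dx. Term by term:
    ∫_0^2 16*x^6 dx = 2048/7;  ∫_0^2 -24*x^5 dx = -256;  ∫_0^2 41*x^4 dx = 1312/5;
    ∫_0^2 -2*x^2 dx = -16/3;  ∫_0^2 24*x dx = 48;  ∫_0^2 9 dx = 18.
  Sum: 2048/7 − 256 + 1312/5 − 16/3 + 48 + 18 = 37762/105.
Adding: ||u||_{H^1}^2 = 43906/315 + 37762/105 = 22456/45.


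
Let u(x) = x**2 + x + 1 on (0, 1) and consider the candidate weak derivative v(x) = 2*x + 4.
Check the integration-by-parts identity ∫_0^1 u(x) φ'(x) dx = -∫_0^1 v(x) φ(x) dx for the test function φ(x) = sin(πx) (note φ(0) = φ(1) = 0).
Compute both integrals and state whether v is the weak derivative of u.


LHS = -4/π, RHS = -10/π. No, v is not the weak derivative of u.

u(x) = x**2 + x + 1, classical derivative u'(x) = 2*x + 1.
φ(x) = sin(πx), so φ'(x) = π*cos(π*x).
Note φ(0) = φ(1) = 0, so the boundary term u·φ vanishes.
LHS = ∫_0^1 u(x) φ'(x) dx = ∫_0^1 (π*x^2*cos(π*x) + π*x*cos(π*x) + π*cos(π*x)) dx. Term by term:
  ∫_0^1 π*cos(π*x) dx = 0;  ∫_0^1 π*x*cos(π*x) dx = -2/π;  ∫_0^1 π*x^2*cos(π*x) dx = -2/π.
Sum: 0 − 2/π − 2/π = -4/π.
So LHS = -4/π.
∫_0^1 v(x) φ(x) dx = ∫_0^1 (2*x*sin(π*x) + 4*sin(π*x)) dx. Term by term:
  ∫_0^1 4*sin(π*x) dx = 8/π;  ∫_0^1 2*x*sin(π*x) dx = 2/π.
Sum: 8/π + 2/π = 10/π.
So RHS = -∫_0^1 v(x) φ(x) dx = -10/π.
LHS − RHS = 6/π ≠ 0, so the identity fails.
(For a valid weak derivative the identity must hold for EVERY test function, in particular this one. The failure shows v is NOT the weak derivative of u.)
Correct weak derivative would be u'(x) = 2*x + 1.


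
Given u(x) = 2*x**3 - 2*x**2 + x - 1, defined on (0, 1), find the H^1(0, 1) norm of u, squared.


||u||_{H^1}^2 = 214/105

The H^1 norm (squared) on an interval (0, L) is
  ||u||_{H^1}^2 = ∫_0^L u(x)^2 dx + ∫_0^L u'(x)^2 dx.
Compute u'(x) = 6*x**2 - 4*x + 1.
Then u(x)^2 = 4*x**6 - 8*x**5 + 8*x**4 - 8*x**3 + 5*x**2 - 2*x + 1 and u'(x)^2 = 36*x**4 - 48*x**3 + 28*x**2 - 8*x + 1.
Integrate each monomial from 0 to 1 using ∫_0^1 c·x^n dx = c·1^(n+1)/(n+1):
  ∫_0^1 u(x)^2 dx = ∫_0^1 (4*x^6 - 8*x^5 + 8*x^4 - 8*x^3 + 5*x^2 - 2*x + 1) dx. Term by term:
    ∫_0^1 4*x^6 dx = 4/7;  ∫_0^1 -8*x^5 dx = -4/3;  ∫_0^1 8*x^4 dx = 8/5;
    ∫_0^1 -8*x^3 dx = -2;  ∫_0^1 5*x^2 dx = 5/3;  ∫_0^1 -2*x dx = -1;
    ∫_0^1 1 dx = 1.
  Sum: 4/7 − 4/3 + 8/5 − 2 + 5/3 − 1 + 1 = 53/105.
  ∫_0^1 u'(x)^2 dx = ∫_0^1 (36*x^4 - 48*x^3 + 28*x^2 - 8*x + 1) dx. Term by term:
    ∫_0^1 36*x^4 dx = 36/5;  ∫_0^1 -48*x^3 dx = -12;  ∫_0^1 28*x^2 dx = 28/3;
    ∫_0^1 -8*x dx = -4;  ∫_0^1 1 dx = 1.
  Sum: 36/5 − 12 + 28/3 − 4 + 1 = 23/15.
Adding: ||u||_{H^1}^2 = 53/105 + 23/15 = 214/105.


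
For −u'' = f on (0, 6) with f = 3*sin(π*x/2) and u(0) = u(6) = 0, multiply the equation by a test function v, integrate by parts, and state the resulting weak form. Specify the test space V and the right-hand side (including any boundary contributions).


V = H^1_0(0, 6) (so v(0) = v(6) = 0); weak form: ∫_0^6 u'v' dx = ∫_0^6 (3*sin(π*x/2)) v dx for all v ∈ V.

Multiply both sides by a test function v and integrate from 0 to 6:
  ∫_0^6 −u''(x) v(x) dx = ∫_0^6 f(x) v(x) dx.
Integrate the LHS by parts once:
  ∫_0^6 −u'' v dx = −[u'(x) v(x)]_0^6 + ∫_0^6 u'(x) v'(x) dx.
Thus ∫_0^6 u'(x) v'(x) dx = ∫_0^6 f(x) v(x) dx + [u'(x) v(x)]_0^6.
Choose V so that boundary terms are either known or forced to vanish.
u is Dirichlet: u(0) = u(6) = 0. Let V = H^1_0(0, 6); then v(0) = v(6) = 0, and [u' v]_0^6 = 0.
Weak formulation: find u (satisfying any essential BC) such that ∫_0^6 u'(x) v'(x) dx = ∫_0^6 f v dx for all v ∈ V.
Substituting f(x) = 3*sin(π*x/2), the right-hand side is ∫_0^6 (3*sin(π*x/2)) v dx.


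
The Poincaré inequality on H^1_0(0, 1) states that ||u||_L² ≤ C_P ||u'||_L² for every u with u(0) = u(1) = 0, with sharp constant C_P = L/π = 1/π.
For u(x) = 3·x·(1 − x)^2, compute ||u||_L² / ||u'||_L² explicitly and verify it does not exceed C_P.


||u||_L² / ||u'||_L² = sqrt(14)/14 < C_P = 1/π.

u(x) = 3·x·(1 − x)^2, so u'(x) = 3*(x - 1)*(3*x - 1).
u(x) = 3·x·(1 − x)^2 vanishes at x = 0 and x = 1, so u ∈ H^1_0(0, 1). Differentiate via the product rule and integrate the resulting polynomials term by term.
  ∫_0^1 u² dx = ∫_0^1 (9*x^6 - 36*x^5 + 54*x^4 - 36*x^3 + 9*x^2) dx. Term by term:
    ∫_0^1 9*x^6 dx = 9/7;  ∫_0^1 -36*x^5 dx = -6;  ∫_0^1 54*x^4 dx = 54/5;
    ∫_0^1 -36*x^3 dx = -9;  ∫_0^1 9*x^2 dx = 3.
  Sum: 9/7 − 6 + 54/5 − 9 + 3 = 3/35.
  ∫_0^1 (u')² dx = ∫_0^1 (81*x^4 - 216*x^3 + 198*x^2 - 72*x + 9) dx. Term by term:
    ∫_0^1 81*x^4 dx = 81/5;  ∫_0^1 -216*x^3 dx = -54;  ∫_0^1 198*x^2 dx = 66;
    ∫_0^1 -72*x dx = -36;  ∫_0^1 9 dx = 9.
  Sum: 81/5 − 54 + 66 − 36 + 9 = 6/5.
∫_0^1 u² dx = 3/35, so ||u||_L² = sqrt(105)/35.
∫_0^1 (u')² dx = 6/5, so ||u'||_L² = sqrt(30)/5.
Ratio ||u||_L² / ||u'||_L² = sqrt(14)/14.
Sharp Poincaré constant on H^1_0(0, 1) is C_P = L/π = 1/π, achieved by sin(π·x).
A polynomial bump cannot attain the sharp Poincaré constant (only the first sine eigenfunction does), so the ratio is strictly less than C_P, consistent with ||u||_L² ≤ C_P ||u'||_L².


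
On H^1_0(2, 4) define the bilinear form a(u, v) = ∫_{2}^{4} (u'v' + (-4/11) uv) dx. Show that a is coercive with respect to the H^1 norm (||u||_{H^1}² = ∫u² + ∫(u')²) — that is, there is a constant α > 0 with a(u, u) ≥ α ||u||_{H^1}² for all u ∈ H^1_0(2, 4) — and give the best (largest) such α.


α = (-16/11 + π^2)/(4 + π^2)

Coercivity of a(·,·) on H^1_0(2, 4) means a(u, u) ≥ α ||u||_{H^1}² for every u ∈ H^1_0.
The interval has length L = 2, and Poincaré/coercivity depend only on L. Here a(u, u) = ∫(u')² + (-4/11)·∫u².
Here c = -4/11 < 0 with |c| < (π/L)² = π^2/4, so coercivity still holds. The condition a(u,u) ≥ α||u||_{H^1}² reads (1−α)∫(u')² ≥ (α−c)∫u². Any admissible α is ≤ 1 (rapidly oscillating u have ∫u²/∫(u')² → 0), and α = 1 would force 0 ≥ (1−c)∫u², impossible since c < 1; so 1−α > 0. By the sharp Poincaré inequality on H^1_0 of an interval of length L, ∫(u')² ≥ (π/L)²∫u² with equality for the first sine mode sin(π(x−x₀)/L) (x₀ the left endpoint), so the inequality holds for all u iff (1−α)(π/L)² ≥ α − c, i.e. α ≤ ((π/L)² + c)/((π/L)² + 1) = (1 + c(L/π)²)/(1 + (L/π)²). (Direct route, valid since c ≤ 0: Poincaré gives c∫u² ≥ c(L/π)²∫(u')², so a(u,u) ≥ (1 + c(L/π)²)∫(u')², while ||u||_{H^1}² ≤ (1 + (L/π)²)∫(u')²; dividing yields the same α.) With (π/L)² = π^2/4 and c = -4/11, the largest admissible constant is α = ((π/L)² + c)/((π/L)² + 1).
Simplifying, α = (-16/11 + π^2)/(4 + π^2).


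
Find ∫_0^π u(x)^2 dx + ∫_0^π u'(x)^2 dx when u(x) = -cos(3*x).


||u||_{H^1(0,π)}^2 = 5*π

u'(x) = 3*sin(3*x).
Expand u² and (u')² and integrate term by term on (0, π), using: for integers n ≥ 1, ∫_0^π sin²(nx) dx = ∫_0^π cos²(nx) dx = π/2; for n ≠ n', ∫_0^π sin(nx)sin(n'x) dx = ∫_0^π cos(nx)cos(n'x) dx = 0; and by product-to-sum, ∫_0^π sin(nx)cos(n'x) dx = ½∫_0^π [sin((n+n')x) + sin((n−n')x)] dx, which is 0 when n+n' is even and 2n/(n²−n'²) when n+n' is odd (it need not vanish on (0, π)).
  u² squared terms: (-1)²·∫cos(3x)² dx = 1·π/2 = π/2.
  So ∫_0^π u² dx = π/2.
  (u')² squared terms: (3)²·∫sin(3x)² dx = 9·π/2 = 9*π/2.
  So ∫_0^π (u')² dx = 9*π/2.
||u||_{H^1}^2 = (π/2) + (9*π/2) = 5*π.


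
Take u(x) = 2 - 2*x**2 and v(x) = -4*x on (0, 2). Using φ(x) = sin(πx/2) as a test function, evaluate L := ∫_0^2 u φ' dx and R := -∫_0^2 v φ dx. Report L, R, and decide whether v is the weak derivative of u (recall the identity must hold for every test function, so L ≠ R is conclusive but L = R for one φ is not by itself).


LHS = 16/π, RHS = 16/π. Yes, v = u' weakly.

u(x) = 2 - 2*x**2, classical derivative u'(x) = -4*x.
φ(x) = sin(πx/2), so φ'(x) = π*cos(π*x/2)/2.
Note φ(0) = φ(2) = 0, so the boundary term u·φ vanishes.
LHS = ∫_0^2 u(x) φ'(x) dx = ∫_0^2 (-π*x^2*cos(π*x/2) + π*cos(π*x/2)) dx. Term by term:
  ∫_0^2 π*cos(π*x/2) dx = 0;  ∫_0^2 -π*x^2*cos(π*x/2) dx = 16/π.
Sum: 0 + 16/π = 16/π.
So LHS = 16/π.
∫_0^2 v(x) φ(x) dx = ∫_0^2 (-4*x*sin(π*x/2)) dx. Term by term:
  ∫_0^2 -4*x*sin(π*x/2) dx = -16/π.
So RHS = -∫_0^2 v(x) φ(x) dx = 16/π.
LHS = RHS, so the identity holds for this test φ.
Moreover u is smooth here and v(x) = u'(x) = -4*x pointwise, so the identity holds for every test function. Hence v is the weak derivative of u.


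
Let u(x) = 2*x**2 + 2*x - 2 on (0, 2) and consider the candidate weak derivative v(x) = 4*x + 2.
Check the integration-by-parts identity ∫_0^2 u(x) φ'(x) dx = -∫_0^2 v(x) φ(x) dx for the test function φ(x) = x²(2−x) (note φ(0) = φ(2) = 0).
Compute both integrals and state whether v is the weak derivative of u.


LHS = -136/15, RHS = -136/15. Yes, v = u' weakly.

u(x) = 2*x**2 + 2*x - 2, classical derivative u'(x) = 4*x + 2.
φ(x) = x²(2−x), so φ'(x) = x*(4 - 3*x).
Note φ(0) = φ(2) = 0, so the boundary term u·φ vanishes.
LHS = ∫_0^2 u(x) φ'(x) dx = ∫_0^2 (-6*x^4 + 2*x^3 + 14*x^2 - 8*x) dx. Term by term:
  ∫_0^2 -6*x^4 dx = -192/5;  ∫_0^2 2*x^3 dx = 8;  ∫_0^2 14*x^2 dx = 112/3;
  ∫_0^2 -8*x dx = -16.
Sum: -192/5 + 8 + 112/3 − 16 = -136/15.
So LHS = -136/15.
∫_0^2 v(x) φ(x) dx = ∫_0^2 (-4*x^4 + 6*x^3 + 4*x^2) dx. Term by term:
  ∫_0^2 -4*x^4 dx = -128/5;  ∫_0^2 6*x^3 dx = 24;  ∫_0^2 4*x^2 dx = 32/3.
Sum: -128/5 + 24 + 32/3 = 136/15.
So RHS = -∫_0^2 v(x) φ(x) dx = -136/15.
LHS = RHS, so the identity holds for this test φ.
Moreover u is smooth here and v(x) = u'(x) = 4*x + 2 pointwise, so the identity holds for every test function. Hence v is the weak derivative of u.


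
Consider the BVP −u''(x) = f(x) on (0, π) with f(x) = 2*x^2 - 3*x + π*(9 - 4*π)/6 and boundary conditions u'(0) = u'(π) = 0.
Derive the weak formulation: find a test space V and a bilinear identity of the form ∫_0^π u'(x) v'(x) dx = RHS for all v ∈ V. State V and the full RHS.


V = H^1(0, π) (no boundary constraint on v; u is determined up to an additive constant); weak form: ∫_0^π u'v' dx = ∫_0^π (2*x^2 - 3*x + π*(9 - 4*π)/6) v dx for all v ∈ V.

Multiply both sides by a test function v and integrate from 0 to π:
  ∫_0^π −u''(x) v(x) dx = ∫_0^π f(x) v(x) dx.
Integrate the LHS by parts once:
  ∫_0^π −u'' v dx = −[u'(x) v(x)]_0^π + ∫_0^π u'(x) v'(x) dx.
Thus ∫_0^π u'(x) v'(x) dx = ∫_0^π f(x) v(x) dx + [u'(x) v(x)]_0^π.
Choose V so that boundary terms are either known or forced to vanish.
u has homogeneous Neumann: u'(0) = u'(π) = 0. So [u' v]_0^π = 0·v(π) − 0·v(0) = 0 for any v; take V = H^1(0, π).
Weak formulation: find u (satisfying any essential BC) such that ∫_0^π u'(x) v'(x) dx = ∫_0^π f v dx for all v ∈ V (homogeneous Neumann, so boundary terms vanish).
Substituting f(x) = 2*x^2 - 3*x + π*(9 - 4*π)/6, the right-hand side is ∫_0^π (2*x^2 - 3*x + π*(9 - 4*π)/6) v dx.
Compatibility check (pure Neumann): taking v ≡ 1 ∈ V gives 0 = ∫_0^π f dx + (0) − (0), i.e. ∫_0^π f dx must equal u'(0) − u'(π) = 0. Indeed ∫_0^π (2*x^2 - 3*x + π*(9 - 4*π)/6) dx = 0, so the data are compatible. The solution is then unique only up to an additive constant (fix it e.g. by requiring ∫_0^π u dx = 0).


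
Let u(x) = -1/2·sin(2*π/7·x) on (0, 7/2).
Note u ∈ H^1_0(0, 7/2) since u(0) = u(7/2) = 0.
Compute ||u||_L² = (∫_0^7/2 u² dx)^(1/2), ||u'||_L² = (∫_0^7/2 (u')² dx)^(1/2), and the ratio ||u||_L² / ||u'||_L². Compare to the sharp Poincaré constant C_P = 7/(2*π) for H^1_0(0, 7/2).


||u||_L² / ||u'||_L² = 7/(2*π) = C_P.

u(x) = -1/2·sin(2*π/7·x), so u'(x) = -π*cos(2*π*x/7)/7.
Writing u(x) = A·sin(kπx/L) with A = -1/2 and k = 1, use ∫_0^L sin²(kπx/L) dx = L/2 and ∫_0^L cos²(kπx/L) dx = L/2.
u² = 1/4·sin²(2*π/7·x) and (u')² = π^2/49·cos²(2*π/7·x), and each of sin², cos² integrates to L/2 = 7/4 over (0, 7/2).
∫_0^7/2 u² dx = 7/16, so ||u||_L² = sqrt(7)/4.
∫_0^7/2 (u')² dx = π^2/28, so ||u'||_L² = sqrt(7)*π/14.
Ratio ||u||_L² / ||u'||_L² = 7/(2*π).
Sharp Poincaré constant on H^1_0(0, 7/2) is C_P = L/π = 7/(2*π), achieved by sin(2*π/7·x).
This is the k = 1 eigenfunction (up to amplitude), so the ratio equals the sharp Poincaré constant exactly.


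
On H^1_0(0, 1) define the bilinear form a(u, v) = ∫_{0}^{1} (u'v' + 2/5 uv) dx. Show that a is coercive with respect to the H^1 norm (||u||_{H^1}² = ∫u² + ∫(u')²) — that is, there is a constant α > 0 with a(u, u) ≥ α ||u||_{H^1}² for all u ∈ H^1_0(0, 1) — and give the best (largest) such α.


α = (2/5 + π^2)/(1 + π^2)

Coercivity of a(·,·) on H^1_0(0, 1) means a(u, u) ≥ α ||u||_{H^1}² for every u ∈ H^1_0.
The interval has length L = 1, and Poincaré/coercivity depend only on L. Here a(u, u) = ∫(u')² + (2/5)·∫u².
Here 0 < c = 2/5 < 1. The condition a(u,u) ≥ α||u||_{H^1}² reads (1−α)∫(u')² ≥ (α−c)∫u². Any admissible α is ≤ 1 (rapidly oscillating u have ∫u²/∫(u')² → 0), and α = 1 would force 0 ≥ (1−c)∫u², impossible since c < 1; so 1−α > 0. By the sharp Poincaré inequality on H^1_0 of an interval of length L, ∫(u')² ≥ (π/L)²∫u² with equality for the first sine mode sin(π(x−x₀)/L) (x₀ the left endpoint), so the inequality holds for all u iff (1−α)(π/L)² ≥ α − c, i.e. α ≤ ((π/L)² + c)/((π/L)² + 1) = (1 + c(L/π)²)/(1 + (L/π)²). With (π/L)² = π^2 and c = 2/5, the largest admissible constant is α = ((π/L)² + c)/((π/L)² + 1).
Simplifying, α = (2/5 + π^2)/(1 + π^2).


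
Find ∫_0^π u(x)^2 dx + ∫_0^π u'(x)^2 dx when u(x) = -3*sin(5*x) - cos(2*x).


||u||_{H^1(0,π)}^2 = 100/7 + 239*π/2

u'(x) = 2*sin(2*x) - 15*cos(5*x).
Expand u² and (u')² and integrate term by term on (0, π), using: for integers n ≥ 1, ∫_0^π sin²(nx) dx = ∫_0^π cos²(nx) dx = π/2; for n ≠ n', ∫_0^π sin(nx)sin(n'x) dx = ∫_0^π cos(nx)cos(n'x) dx = 0; and by product-to-sum, ∫_0^π sin(nx)cos(n'x) dx = ½∫_0^π [sin((n+n')x) + sin((n−n')x)] dx, which is 0 when n+n' is even and 2n/(n²−n'²) when n+n' is odd (it need not vanish on (0, π)).
  u² squared terms: (-1)²·∫cos(2x)² dx = 1·π/2 = π/2;  (-3)²·∫sin(5x)² dx = 9·π/2 = 9*π/2.
  u² cross terms: 2·(-1)·(-3)·∫cos(2x)·sin(5x) dx = 6·(10/21) = 20/7.
  So ∫_0^π u² dx = π/2 + 9*π/2 + 20/7 = 20/7 + 5*π.
  (u')² squared terms: (-15)²·∫cos(5x)² dx = 225·π/2 = 225*π/2;  (2)²·∫sin(2x)² dx = 4·π/2 = 2*π.
  (u')² cross terms: 2·(-15)·(2)·∫cos(5x)·sin(2x) dx = -60·(-4/21) = 80/7.
  So ∫_0^π (u')² dx = 225*π/2 + 2*π + 80/7 = 80/7 + 229*π/2.
||u||_{H^1}^2 = (20/7 + 5*π) + (80/7 + 229*π/2) = 100/7 + 239*π/2.


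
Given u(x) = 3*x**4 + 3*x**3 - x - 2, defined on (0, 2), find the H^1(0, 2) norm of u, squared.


||u||_{H^1}^2 = 667546/105

The H^1 norm (squared) on an interval (0, L) is
  ||u||_{H^1}^2 = ∫_0^L u(x)^2 dx + ∫_0^L u'(x)^2 dx.
Compute u'(x) = 12*x**3 + 9*x**2 - 1.
Then u(x)^2 = 9*x**8 + 18*x**7 + 9*x**6 - 6*x**5 - 18*x**4 - 12*x**3 + x**2 + 4*x + 4 and u'(x)^2 = 144*x**6 + 216*x**5 + 81*x**4 - 24*x**3 - 18*x**2 + 1.
Integrate each monomial from 0 to 2 using ∫_0^2 c·x^n dx = c·2^(n+1)/(n+1):
  ∫_0^2 u(x)^2 dx = ∫_0^2 (9*x^8 + 18*x^7 + 9*x^6 - 6*x^5 - 18*x^4 - 12*x^3 + x^2 + 4*x + 4) dx. Term by term:
    ∫_0^2 9*x^8 dx = 512;  ∫_0^2 18*x^7 dx = 576;  ∫_0^2 9*x^6 dx = 1152/7;
    ∫_0^2 -6*x^5 dx = -64;  ∫_0^2 -18*x^4 dx = -576/5;  ∫_0^2 -12*x^3 dx = -48;
    ∫_0^2 x^2 dx = 8/3;  ∫_0^2 4*x dx = 8;  ∫_0^2 4 dx = 8.
  Sum: 512 + 576 + 1152/7 − 64 − 576/5 − 48 + 8/3 + 8 + 8 = 109624/105.
  ∫_0^2 u'(x)^2 dx = ∫_0^2 (144*x^6 + 216*x^5 + 81*x^4 - 24*x^3 - 18*x^2 + 1) dx. Term by term:
    ∫_0^2 144*x^6 dx = 18432/7;  ∫_0^2 216*x^5 dx = 2304;  ∫_0^2 81*x^4 dx = 2592/5;
    ∫_0^2 -24*x^3 dx = -96;  ∫_0^2 -18*x^2 dx = -48;  ∫_0^2 1 dx = 2.
  Sum: 18432/7 + 2304 + 2592/5 − 96 − 48 + 2 = 185974/35.
Adding: ||u||_{H^1}^2 = 109624/105 + 185974/35 = 667546/105.


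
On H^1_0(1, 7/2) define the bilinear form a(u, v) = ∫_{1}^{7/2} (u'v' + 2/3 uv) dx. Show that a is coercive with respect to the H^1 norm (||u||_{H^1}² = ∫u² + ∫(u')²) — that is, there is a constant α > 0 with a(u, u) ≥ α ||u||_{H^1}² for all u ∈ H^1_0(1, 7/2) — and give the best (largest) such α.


α = 2*(25 + 6*π^2)/(3*(25 + 4*π^2))

Coercivity of a(·,·) on H^1_0(1, 7/2) means a(u, u) ≥ α ||u||_{H^1}² for every u ∈ H^1_0.
The interval has length L = 5/2, and Poincaré/coercivity depend only on L. Here a(u, u) = ∫(u')² + (2/3)·∫u².
Here 0 < c = 2/3 < 1. The condition a(u,u) ≥ α||u||_{H^1}² reads (1−α)∫(u')² ≥ (α−c)∫u². Any admissible α is ≤ 1 (rapidly oscillating u have ∫u²/∫(u')² → 0), and α = 1 would force 0 ≥ (1−c)∫u², impossible since c < 1; so 1−α > 0. By the sharp Poincaré inequality on H^1_0 of an interval of length L, ∫(u')² ≥ (π/L)²∫u² with equality for the first sine mode sin(π(x−x₀)/L) (x₀ the left endpoint), so the inequality holds for all u iff (1−α)(π/L)² ≥ α − c, i.e. α ≤ ((π/L)² + c)/((π/L)² + 1) = (1 + c(L/π)²)/(1 + (L/π)²). With (π/L)² = 4*π^2/25 and c = 2/3, the largest admissible constant is α = ((π/L)² + c)/((π/L)² + 1).
Simplifying, α = 2*(25 + 6*π^2)/(3*(25 + 4*π^2)).


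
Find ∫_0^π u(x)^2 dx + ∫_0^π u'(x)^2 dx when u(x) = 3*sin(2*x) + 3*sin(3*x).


||u||_{H^1(0,π)}^2 = 135*π/2

u'(x) = 6*cos(2*x) + 9*cos(3*x).
Expand u² and (u')² and integrate term by term on (0, π), using: for integers n ≥ 1, ∫_0^π sin²(nx) dx = ∫_0^π cos²(nx) dx = π/2; for n ≠ n', ∫_0^π sin(nx)sin(n'x) dx = ∫_0^π cos(nx)cos(n'x) dx = 0; and by product-to-sum, ∫_0^π sin(nx)cos(n'x) dx = ½∫_0^π [sin((n+n')x) + sin((n−n')x)] dx, which is 0 when n+n' is even and 2n/(n²−n'²) when n+n' is odd (it need not vanish on (0, π)).
  u² squared terms: (3)²·∫sin(2x)² dx = 9·π/2 = 9*π/2;  (3)²·∫sin(3x)² dx = 9·π/2 = 9*π/2.
  u² cross terms: 2·(3)·(3)·∫sin(2x)·sin(3x) dx = 18·(0) = 0.
  So ∫_0^π u² dx = 9*π/2 + 9*π/2 + 0 = 9*π.
  (u')² squared terms: (6)²·∫cos(2x)² dx = 36·π/2 = 18*π;  (9)²·∫cos(3x)² dx = 81·π/2 = 81*π/2.
  (u')² cross terms: 2·(6)·(9)·∫cos(2x)·cos(3x) dx = 108·(0) = 0.
  So ∫_0^π (u')² dx = 18*π + 81*π/2 + 0 = 117*π/2.
||u||_{H^1}^2 = (9*π) + (117*π/2) = 135*π/2.


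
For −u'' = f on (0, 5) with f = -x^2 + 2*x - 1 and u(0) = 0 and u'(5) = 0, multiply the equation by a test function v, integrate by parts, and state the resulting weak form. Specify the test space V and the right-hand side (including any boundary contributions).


V = {v ∈ H^1(0, 5) : v(0) = 0} (test functions vanish at x = 0 where u is specified); weak form: ∫_0^5 u'v' dx = ∫_0^5 (-x^2 + 2*x - 1) v dx for all v ∈ V.

Multiply both sides by a test function v and integrate from 0 to 5:
  ∫_0^5 −u''(x) v(x) dx = ∫_0^5 f(x) v(x) dx.
Integrate the LHS by parts once:
  ∫_0^5 −u'' v dx = −[u'(x) v(x)]_0^5 + ∫_0^5 u'(x) v'(x) dx.
Thus ∫_0^5 u'(x) v'(x) dx = ∫_0^5 f(x) v(x) dx + [u'(x) v(x)]_0^5.
Choose V so that boundary terms are either known or forced to vanish.
Mixed BC: u(0) = 0 (Dirichlet) and u'(5) = 0 (Neumann). Define V = {v ∈ H^1(0, 5) : v(0) = 0}. Then [u' v]_0^5 = u'(5)·v(5) − u'(0)·0 = 0.
Weak formulation: find u (satisfying any essential BC) such that ∫_0^5 u'(x) v'(x) dx = ∫_0^5 f v dx for all v ∈ V (Dirichlet at 0 absorbed into V; the Neumann datum at x = 5 is zero, so no boundary term remains).
Substituting f(x) = -x^2 + 2*x - 1, the right-hand side is ∫_0^5 (-x^2 + 2*x - 1) v dx.


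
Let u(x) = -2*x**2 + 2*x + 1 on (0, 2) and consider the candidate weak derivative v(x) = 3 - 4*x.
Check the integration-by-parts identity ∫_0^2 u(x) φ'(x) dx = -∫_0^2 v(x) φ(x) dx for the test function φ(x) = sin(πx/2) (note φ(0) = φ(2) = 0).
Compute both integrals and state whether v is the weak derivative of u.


LHS = 8/π, RHS = 4/π. No, v is not the weak derivative of u.

u(x) = -2*x**2 + 2*x + 1, classical derivative u'(x) = 2 - 4*x.
φ(x) = sin(πx/2), so φ'(x) = π*cos(π*x/2)/2.
Note φ(0) = φ(2) = 0, so the boundary term u·φ vanishes.
LHS = ∫_0^2 u(x) φ'(x) dx = ∫_0^2 (-π*x^2*cos(π*x/2) + π*x*cos(π*x/2) + π*cos(π*x/2)/2) dx. Term by term:
  ∫_0^2 π*cos(π*x/2)/2 dx = 0;  ∫_0^2 π*x*cos(π*x/2) dx = -8/π;  ∫_0^2 -π*x^2*cos(π*x/2) dx = 16/π.
Sum: 0 − 8/π + 16/π = 8/π.
So LHS = 8/π.
∫_0^2 v(x) φ(x) dx = ∫_0^2 (-4*x*sin(π*x/2) + 3*sin(π*x/2)) dx. Term by term:
  ∫_0^2 3*sin(π*x/2) dx = 12/π;  ∫_0^2 -4*x*sin(π*x/2) dx = -16/π.
Sum: 12/π − 16/π = -4/π.
So RHS = -∫_0^2 v(x) φ(x) dx = 4/π.
LHS − RHS = 4/π ≠ 0, so the identity fails.
(For a valid weak derivative the identity must hold for EVERY test function, in particular this one. The failure shows v is NOT the weak derivative of u.)
Correct weak derivative would be u'(x) = 2 - 4*x.


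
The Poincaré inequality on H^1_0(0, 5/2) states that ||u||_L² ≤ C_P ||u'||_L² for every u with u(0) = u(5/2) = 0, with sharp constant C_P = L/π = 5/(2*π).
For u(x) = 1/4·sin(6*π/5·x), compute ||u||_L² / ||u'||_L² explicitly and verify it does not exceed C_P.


||u||_L² / ||u'||_L² = 5/(6*π) < C_P = 5/(2*π).

u(x) = 1/4·sin(6*π/5·x), so u'(x) = 3*π*cos(6*π*x/5)/10.
Writing u(x) = A·sin(kπx/L) with A = 1/4 and k = 3, use ∫_0^L sin²(kπx/L) dx = L/2 and ∫_0^L cos²(kπx/L) dx = L/2.
u² = 1/16·sin²(6*π/5·x) and (u')² = 9*π^2/100·cos²(6*π/5·x), and each of sin², cos² integrates to L/2 = 5/4 over (0, 5/2).
∫_0^5/2 u² dx = 5/64, so ||u||_L² = sqrt(5)/8.
∫_0^5/2 (u')² dx = 9*π^2/80, so ||u'||_L² = 3*sqrt(5)*π/20.
Ratio ||u||_L² / ||u'||_L² = 5/(6*π).
Sharp Poincaré constant on H^1_0(0, 5/2) is C_P = L/π = 5/(2*π), achieved by sin(2*π/5·x).
This is the k = 3 harmonic; the ratio L/(kπ) is strictly less than C_P = L/π, consistent with the sharp inequality ||u||_L² ≤ C_P ||u'||_L².


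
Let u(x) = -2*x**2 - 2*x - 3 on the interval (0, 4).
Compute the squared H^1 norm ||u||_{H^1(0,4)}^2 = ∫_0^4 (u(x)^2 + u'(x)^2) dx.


||u||_{H^1}^2 = 34348/15

The H^1 norm (squared) on an interval (0, L) is
  ||u||_{H^1}^2 = ∫_0^L u(x)^2 dx + ∫_0^L u'(x)^2 dx.
Compute u'(x) = -4*x - 2.
Then u(x)^2 = 4*x**4 + 8*x**3 + 16*x**2 + 12*x + 9 and u'(x)^2 = 16*x**2 + 16*x + 4.
Integrate each monomial from 0 to 4 using ∫_0^4 c·x^n dx = c·4^(n+1)/(n+1):
  ∫_0^4 u(x)^2 dx = ∫_0^4 (4*x^4 + 8*x^3 + 16*x^2 + 12*x + 9) dx. Term by term:
    ∫_0^4 4*x^4 dx = 4096/5;  ∫_0^4 8*x^3 dx = 512;  ∫_0^4 16*x^2 dx = 1024/3;
    ∫_0^4 12*x dx = 96;  ∫_0^4 9 dx = 36.
  Sum: 4096/5 + 512 + 1024/3 + 96 + 36 = 27068/15.
  ∫_0^4 u'(x)^2 dx = ∫_0^4 (16*x^2 + 16*x + 4) dx. Term by term:
    ∫_0^4 16*x^2 dx = 1024/3;  ∫_0^4 16*x dx = 128;  ∫_0^4 4 dx = 16.
  Sum: 1024/3 + 128 + 16 = 1456/3.
Adding: ||u||_{H^1}^2 = 27068/15 + 1456/3 = 34348/15.


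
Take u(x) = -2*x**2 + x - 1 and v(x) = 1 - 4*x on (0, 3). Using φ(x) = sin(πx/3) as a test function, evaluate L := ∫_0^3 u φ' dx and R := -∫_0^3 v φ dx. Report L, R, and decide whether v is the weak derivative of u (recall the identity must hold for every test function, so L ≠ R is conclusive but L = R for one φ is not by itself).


LHS = 30/π, RHS = 30/π. Yes, v = u' weakly.

u(x) = -2*x**2 + x - 1, classical derivative u'(x) = 1 - 4*x.
φ(x) = sin(πx/3), so φ'(x) = π*cos(π*x/3)/3.
Note φ(0) = φ(3) = 0, so the boundary term u·φ vanishes.
LHS = ∫_0^3 u(x) φ'(x) dx = ∫_0^3 (-2*π*x^2*cos(π*x/3)/3 + π*x*cos(π*x/3)/3 - π*cos(π*x/3)/3) dx. Term by term:
  ∫_0^3 -π*cos(π*x/3)/3 dx = 0;  ∫_0^3 -2*π*x^2*cos(π*x/3)/3 dx = 36/π;  ∫_0^3 π*x*cos(π*x/3)/3 dx = -6/π.
Sum: 0 + 36/π − 6/π = 30/π.
So LHS = 30/π.
∫_0^3 v(x) φ(x) dx = ∫_0^3 (-4*x*sin(π*x/3) + sin(π*x/3)) dx. Term by term:
  ∫_0^3 -4*x*sin(π*x/3) dx = -36/π;  ∫_0^3 sin(π*x/3) dx = 6/π.
Sum: -36/π + 6/π = -30/π.
So RHS = -∫_0^3 v(x) φ(x) dx = 30/π.
LHS = RHS, so the identity holds for this test φ.
Moreover u is smooth here and v(x) = u'(x) = 1 - 4*x pointwise, so the identity holds for every test function. Hence v is the weak derivative of u.


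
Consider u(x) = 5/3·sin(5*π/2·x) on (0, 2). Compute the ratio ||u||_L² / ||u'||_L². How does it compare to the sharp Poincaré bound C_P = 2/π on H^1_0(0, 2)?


||u||_L² / ||u'||_L² = 2/(5*π) < C_P = 2/π.

u(x) = 5/3·sin(5*π/2·x), so u'(x) = 25*π*cos(5*π*x/2)/6.
Writing u(x) = A·sin(kπx/L) with A = 5/3 and k = 5, use ∫_0^L sin²(kπx/L) dx = L/2 and ∫_0^L cos²(kπx/L) dx = L/2.
u² = 25/9·sin²(5*π/2·x) and (u')² = 625*π^2/36·cos²(5*π/2·x), and each of sin², cos² integrates to L/2 = 1 over (0, 2).
∫_0^2 u² dx = 25/9, so ||u||_L² = 5/3.
∫_0^2 (u')² dx = 625*π^2/36, so ||u'||_L² = 25*π/6.
Ratio ||u||_L² / ||u'||_L² = 2/(5*π).
Sharp Poincaré constant on H^1_0(0, 2) is C_P = L/π = 2/π, achieved by sin(π/2·x).
This is the k = 5 harmonic; the ratio L/(kπ) is strictly less than C_P = L/π, consistent with the sharp inequality ||u||_L² ≤ C_P ||u'||_L².


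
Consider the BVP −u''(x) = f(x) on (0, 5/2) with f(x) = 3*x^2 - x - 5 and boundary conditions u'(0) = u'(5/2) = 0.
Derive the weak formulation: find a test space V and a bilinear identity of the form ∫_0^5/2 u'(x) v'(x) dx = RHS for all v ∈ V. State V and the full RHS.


V = H^1(0, 5/2) (no boundary constraint on v; u is determined up to an additive constant); weak form: ∫_0^5/2 u'v' dx = ∫_0^5/2 (3*x^2 - x - 5) v dx for all v ∈ V.

Multiply both sides by a test function v and integrate from 0 to 5/2:
  ∫_0^5/2 −u''(x) v(x) dx = ∫_0^5/2 f(x) v(x) dx.
Integrate the LHS by parts once:
  ∫_0^5/2 −u'' v dx = −[u'(x) v(x)]_0^5/2 + ∫_0^5/2 u'(x) v'(x) dx.
Thus ∫_0^5/2 u'(x) v'(x) dx = ∫_0^5/2 f(x) v(x) dx + [u'(x) v(x)]_0^5/2.
Choose V so that boundary terms are either known or forced to vanish.
u has homogeneous Neumann: u'(0) = u'(5/2) = 0. So [u' v]_0^5/2 = 0·v(5/2) − 0·v(0) = 0 for any v; take V = H^1(0, 5/2).
Weak formulation: find u (satisfying any essential BC) such that ∫_0^5/2 u'(x) v'(x) dx = ∫_0^5/2 f v dx for all v ∈ V (homogeneous Neumann, so boundary terms vanish).
Substituting f(x) = 3*x^2 - x - 5, the right-hand side is ∫_0^5/2 (3*x^2 - x - 5) v dx.
Compatibility check (pure Neumann): taking v ≡ 1 ∈ V gives 0 = ∫_0^5/2 f dx + (0) − (0), i.e. ∫_0^5/2 f dx must equal u'(0) − u'(5/2) = 0. Indeed ∫_0^5/2 (3*x^2 - x - 5) dx = 0, so the data are compatible. The solution is then unique only up to an additive constant (fix it e.g. by requiring ∫_0^5/2 u dx = 0).


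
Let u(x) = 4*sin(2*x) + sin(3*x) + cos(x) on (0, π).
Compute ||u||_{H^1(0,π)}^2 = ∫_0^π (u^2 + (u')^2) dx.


||u||_{H^1(0,π)}^2 = 64/3 + 46*π

u'(x) = -sin(x) + 8*cos(2*x) + 3*cos(3*x).
Expand u² and (u')² and integrate term by term on (0, π), using: for integers n ≥ 1, ∫_0^π sin²(nx) dx = ∫_0^π cos²(nx) dx = π/2; for n ≠ n', ∫_0^π sin(nx)sin(n'x) dx = ∫_0^π cos(nx)cos(n'x) dx = 0; and by product-to-sum, ∫_0^π sin(nx)cos(n'x) dx = ½∫_0^π [sin((n+n')x) + sin((n−n')x)] dx, which is 0 when n+n' is even and 2n/(n²−n'²) when n+n' is odd (it need not vanish on (0, π)).
  u² squared terms: (4)²·∫sin(2x)² dx = 16·π/2 = 8*π;  (1)²·∫cos(x)² dx = 1·π/2 = π/2;  (1)²·∫sin(3x)² dx = 1·π/2 = π/2.
  u² cross terms: 2·(4)·(1)·∫sin(2x)·cos(x) dx = 8·(4/3) = 32/3;  2·(4)·(1)·∫sin(2x)·sin(3x) dx = 8·(0) = 0;  2·(1)·(1)·∫cos(x)·sin(3x) dx = 2·(0) = 0.
  So ∫_0^π u² dx = 8*π + π/2 + π/2 + 32/3 + 0 + 0 = 32/3 + 9*π.
  (u')² squared terms: (-1)²·∫sin(x)² dx = 1·π/2 = π/2;  (3)²·∫cos(3x)² dx = 9·π/2 = 9*π/2;  (8)²·∫cos(2x)² dx = 64·π/2 = 32*π.
  (u')² cross terms: 2·(-1)·(3)·∫sin(x)·cos(3x) dx = -6·(0) = 0;  2·(-1)·(8)·∫sin(x)·cos(2x) dx = -16·(-2/3) = 32/3;  2·(3)·(8)·∫cos(3x)·cos(2x) dx = 48·(0) = 0.
  So ∫_0^π (u')² dx = π/2 + 9*π/2 + 32*π + 0 + 32/3 + 0 = 32/3 + 37*π.
||u||_{H^1}^2 = (32/3 + 9*π) + (32/3 + 37*π) = 64/3 + 46*π.


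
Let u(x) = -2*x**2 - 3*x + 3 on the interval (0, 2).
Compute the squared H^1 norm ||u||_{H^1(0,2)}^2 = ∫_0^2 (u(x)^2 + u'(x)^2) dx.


||u||_{H^1}^2 = 2344/15

The H^1 norm (squared) on an interval (0, L) is
  ||u||_{H^1}^2 = ∫_0^L u(x)^2 dx + ∫_0^L u'(x)^2 dx.
Compute u'(x) = -4*x - 3.
Then u(x)^2 = 4*x**4 + 12*x**3 - 3*x**2 - 18*x + 9 and u'(x)^2 = 16*x**2 + 24*x + 9.
Integrate each monomial from 0 to 2 using ∫_0^2 c·x^n dx = c·2^(n+1)/(n+1):
  ∫_0^2 u(x)^2 dx = ∫_0^2 (4*x^4 + 12*x^3 - 3*x^2 - 18*x + 9) dx. Term by term:
    ∫_0^2 4*x^4 dx = 128/5;  ∫_0^2 12*x^3 dx = 48;  ∫_0^2 -3*x^2 dx = -8;
    ∫_0^2 -18*x dx = -36;  ∫_0^2 9 dx = 18.
  Sum: 128/5 + 48 − 8 − 36 + 18 = 238/5.
  ∫_0^2 u'(x)^2 dx = ∫_0^2 (16*x^2 + 24*x + 9) dx. Term by term:
    ∫_0^2 16*x^2 dx = 128/3;  ∫_0^2 24*x dx = 48;  ∫_0^2 9 dx = 18.
  Sum: 128/3 + 48 + 18 = 326/3.
Adding: ||u||_{H^1}^2 = 238/5 + 326/3 = 2344/15.


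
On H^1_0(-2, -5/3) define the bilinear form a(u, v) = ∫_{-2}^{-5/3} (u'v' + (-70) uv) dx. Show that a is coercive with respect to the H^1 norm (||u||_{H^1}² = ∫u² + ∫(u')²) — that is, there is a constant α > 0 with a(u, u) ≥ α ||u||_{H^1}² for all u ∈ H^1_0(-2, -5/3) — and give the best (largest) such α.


α = (-70 + 9*π^2)/(1 + 9*π^2)

Coercivity of a(·,·) on H^1_0(-2, -5/3) means a(u, u) ≥ α ||u||_{H^1}² for every u ∈ H^1_0.
The interval has length L = 1/3, and Poincaré/coercivity depend only on L. Here a(u, u) = ∫(u')² + (-70)·∫u².
Here c = -70 < 0 with |c| < (π/L)² = 9*π^2, so coercivity still holds. The condition a(u,u) ≥ α||u||_{H^1}² reads (1−α)∫(u')² ≥ (α−c)∫u². Any admissible α is ≤ 1 (rapidly oscillating u have ∫u²/∫(u')² → 0), and α = 1 would force 0 ≥ (1−c)∫u², impossible since c < 1; so 1−α > 0. By the sharp Poincaré inequality on H^1_0 of an interval of length L, ∫(u')² ≥ (π/L)²∫u² with equality for the first sine mode sin(π(x−x₀)/L) (x₀ the left endpoint), so the inequality holds for all u iff (1−α)(π/L)² ≥ α − c, i.e. α ≤ ((π/L)² + c)/((π/L)² + 1) = (1 + c(L/π)²)/(1 + (L/π)²). (Direct route, valid since c ≤ 0: Poincaré gives c∫u² ≥ c(L/π)²∫(u')², so a(u,u) ≥ (1 + c(L/π)²)∫(u')², while ||u||_{H^1}² ≤ (1 + (L/π)²)∫(u')²; dividing yields the same α.) With (π/L)² = 9*π^2 and c = -70, the largest admissible constant is α = ((π/L)² + c)/((π/L)² + 1).
Simplifying, α = (-70 + 9*π^2)/(1 + 9*π^2).


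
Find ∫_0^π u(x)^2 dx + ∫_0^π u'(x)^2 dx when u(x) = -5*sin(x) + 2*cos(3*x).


||u||_{H^1(0,π)}^2 = 45*π

u'(x) = -6*sin(3*x) - 5*cos(x).
Expand u² and (u')² and integrate term by term on (0, π), using: for integers n ≥ 1, ∫_0^π sin²(nx) dx = ∫_0^π cos²(nx) dx = π/2; for n ≠ n', ∫_0^π sin(nx)sin(n'x) dx = ∫_0^π cos(nx)cos(n'x) dx = 0; and by product-to-sum, ∫_0^π sin(nx)cos(n'x) dx = ½∫_0^π [sin((n+n')x) + sin((n−n')x)] dx, which is 0 when n+n' is even and 2n/(n²−n'²) when n+n' is odd (it need not vanish on (0, π)).
  u² squared terms: (-5)²·∫sin(x)² dx = 25·π/2 = 25*π/2;  (2)²·∫cos(3x)² dx = 4·π/2 = 2*π.
  u² cross terms: 2·(-5)·(2)·∫sin(x)·cos(3x) dx = -20·(0) = 0.
  So ∫_0^π u² dx = 25*π/2 + 2*π + 0 = 29*π/2.
  (u')² squared terms: (-6)²·∫sin(3x)² dx = 36·π/2 = 18*π;  (-5)²·∫cos(x)² dx = 25·π/2 = 25*π/2.
  (u')² cross terms: 2·(-6)·(-5)·∫sin(3x)·cos(x) dx = 60·(0) = 0.
  So ∫_0^π (u')² dx = 18*π + 25*π/2 + 0 = 61*π/2.
||u||_{H^1}^2 = (29*π/2) + (61*π/2) = 45*π.


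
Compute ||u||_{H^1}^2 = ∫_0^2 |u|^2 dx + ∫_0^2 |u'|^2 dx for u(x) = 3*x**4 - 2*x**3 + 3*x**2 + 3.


||u||_{H^1}^2 = 92758/35

The H^1 norm (squared) on an interval (0, L) is
  ||u||_{H^1}^2 = ∫_0^L u(x)^2 dx + ∫_0^L u'(x)^2 dx.
Compute u'(x) = 12*x**3 - 6*x**2 + 6*x.
Then u(x)^2 = 9*x**8 - 12*x**7 + 22*x**6 - 12*x**5 + 27*x**4 - 12*x**3 + 18*x**2 + 9 and u'(x)^2 = 144*x**6 - 144*x**5 + 180*x**4 - 72*x**3 + 36*x**2.
Integrate each monomial from 0 to 2 using ∫_0^2 c·x^n dx = c·2^(n+1)/(n+1):
  ∫_0^2 u(x)^2 dx = ∫_0^2 (9*x^8 - 12*x^7 + 22*x^6 - 12*x^5 + 27*x^4 - 12*x^3 + 18*x^2 + 9) dx. Term by term:
    ∫_0^2 9*x^8 dx = 512;  ∫_0^2 -12*x^7 dx = -384;  ∫_0^2 22*x^6 dx = 2816/7;
    ∫_0^2 -12*x^5 dx = -128;  ∫_0^2 27*x^4 dx = 864/5;  ∫_0^2 -12*x^3 dx = -48;
    ∫_0^2 18*x^2 dx = 48;  ∫_0^2 9 dx = 18.
  Sum: 512 − 384 + 2816/7 − 128 + 864/5 − 48 + 48 + 18 = 20758/35.
  ∫_0^2 u'(x)^2 dx = ∫_0^2 (144*x^6 - 144*x^5 + 180*x^4 - 72*x^3 + 36*x^2) dx. Term by term:
    ∫_0^2 144*x^6 dx = 18432/7;  ∫_0^2 -144*x^5 dx = -1536;  ∫_0^2 180*x^4 dx = 1152;
    ∫_0^2 -72*x^3 dx = -288;  ∫_0^2 36*x^2 dx = 96.
  Sum: 18432/7 − 1536 + 1152 − 288 + 96 = 14400/7.
Adding: ||u||_{H^1}^2 = 20758/35 + 14400/7 = 92758/35.


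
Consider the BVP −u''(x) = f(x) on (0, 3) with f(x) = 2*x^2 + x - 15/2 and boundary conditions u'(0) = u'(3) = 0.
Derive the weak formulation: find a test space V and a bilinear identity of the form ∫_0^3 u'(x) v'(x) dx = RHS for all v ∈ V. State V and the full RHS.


V = H^1(0, 3) (no boundary constraint on v; u is determined up to an additive constant); weak form: ∫_0^3 u'v' dx = ∫_0^3 (2*x^2 + x - 15/2) v dx for all v ∈ V.

Multiply both sides by a test function v and integrate from 0 to 3:
  ∫_0^3 −u''(x) v(x) dx = ∫_0^3 f(x) v(x) dx.
Integrate the LHS by parts once:
  ∫_0^3 −u'' v dx = −[u'(x) v(x)]_0^3 + ∫_0^3 u'(x) v'(x) dx.
Thus ∫_0^3 u'(x) v'(x) dx = ∫_0^3 f(x) v(x) dx + [u'(x) v(x)]_0^3.
Choose V so that boundary terms are either known or forced to vanish.
u has homogeneous Neumann: u'(0) = u'(3) = 0. So [u' v]_0^3 = 0·v(3) − 0·v(0) = 0 for any v; take V = H^1(0, 3).
Weak formulation: find u (satisfying any essential BC) such that ∫_0^3 u'(x) v'(x) dx = ∫_0^3 f v dx for all v ∈ V (homogeneous Neumann, so boundary terms vanish).
Substituting f(x) = 2*x^2 + x - 15/2, the right-hand side is ∫_0^3 (2*x^2 + x - 15/2) v dx.
Compatibility check (pure Neumann): taking v ≡ 1 ∈ V gives 0 = ∫_0^3 f dx + (0) − (0), i.e. ∫_0^3 f dx must equal u'(0) − u'(3) = 0. Indeed ∫_0^3 (2*x^2 + x - 15/2) dx = 0, so the data are compatible. The solution is then unique only up to an additive constant (fix it e.g. by requiring ∫_0^3 u dx = 0).


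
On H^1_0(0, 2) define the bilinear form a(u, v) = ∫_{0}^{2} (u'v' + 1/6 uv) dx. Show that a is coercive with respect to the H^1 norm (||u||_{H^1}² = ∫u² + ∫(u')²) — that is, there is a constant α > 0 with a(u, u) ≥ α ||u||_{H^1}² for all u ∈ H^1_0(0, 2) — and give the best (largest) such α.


α = (2/3 + π^2)/(4 + π^2)

Coercivity of a(·,·) on H^1_0(0, 2) means a(u, u) ≥ α ||u||_{H^1}² for every u ∈ H^1_0.
The interval has length L = 2, and Poincaré/coercivity depend only on L. Here a(u, u) = ∫(u')² + (1/6)·∫u².
Here 0 < c = 1/6 < 1. The condition a(u,u) ≥ α||u||_{H^1}² reads (1−α)∫(u')² ≥ (α−c)∫u². Any admissible α is ≤ 1 (rapidly oscillating u have ∫u²/∫(u')² → 0), and α = 1 would force 0 ≥ (1−c)∫u², impossible since c < 1; so 1−α > 0. By the sharp Poincaré inequality on H^1_0 of an interval of length L, ∫(u')² ≥ (π/L)²∫u² with equality for the first sine mode sin(π(x−x₀)/L) (x₀ the left endpoint), so the inequality holds for all u iff (1−α)(π/L)² ≥ α − c, i.e. α ≤ ((π/L)² + c)/((π/L)² + 1) = (1 + c(L/π)²)/(1 + (L/π)²). With (π/L)² = π^2/4 and c = 1/6, the largest admissible constant is α = ((π/L)² + c)/((π/L)² + 1).
Simplifying, α = (2/3 + π^2)/(4 + π^2).


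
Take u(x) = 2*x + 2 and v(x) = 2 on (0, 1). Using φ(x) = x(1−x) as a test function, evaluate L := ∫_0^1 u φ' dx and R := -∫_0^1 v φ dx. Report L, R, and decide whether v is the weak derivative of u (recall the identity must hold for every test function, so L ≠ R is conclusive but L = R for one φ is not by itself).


LHS = -1/3, RHS = -1/3. Yes, v = u' weakly.

u(x) = 2*x + 2, classical derivative u'(x) = 2.
φ(x) = x(1−x), so φ'(x) = 1 - 2*x.
Note φ(0) = φ(1) = 0, so the boundary term u·φ vanishes.
LHS = ∫_0^1 u(x) φ'(x) dx = ∫_0^1 (-4*x^2 - 2*x + 2) dx. Term by term:
  ∫_0^1 -4*x^2 dx = -4/3;  ∫_0^1 -2*x dx = -1;  ∫_0^1 2 dx = 2.
Sum: -4/3 − 1 + 2 = -1/3.
So LHS = -1/3.
∫_0^1 v(x) φ(x) dx = ∫_0^1 (-2*x^2 + 2*x) dx. Term by term:
  ∫_0^1 -2*x^2 dx = -2/3;  ∫_0^1 2*x dx = 1.
Sum: -2/3 + 1 = 1/3.
So RHS = -∫_0^1 v(x) φ(x) dx = -1/3.
LHS = RHS, so the identity holds for this test φ.
Moreover u is smooth here and v(x) = u'(x) = 2 pointwise, so the identity holds for every test function. Hence v is the weak derivative of u.
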